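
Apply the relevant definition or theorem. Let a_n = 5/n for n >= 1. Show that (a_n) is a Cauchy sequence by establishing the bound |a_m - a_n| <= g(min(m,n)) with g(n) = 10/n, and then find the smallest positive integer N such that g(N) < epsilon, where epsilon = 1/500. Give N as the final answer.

For any m, n >= 1, by the triangle inequality:
|a_m - a_n| = |5/m - 5/n| <= 5*1/m + 5*1/n <= 10/min(m,n).
So g(n) = 10/n bounds the Cauchy difference. Since g(n) -> 0, (a_n) is Cauchy.
Now solve g(N) < 1/500: 10/N < 1/500 <=> N > 10 / (1/500) = 5000.
The smallest integer strictly greater than 5000 is N = 5001.
Check: g(5001) = 10/5001 = 10/5001 < 1/500; g(5000) = 1/500 >= 1/500. So N = 5001.

5001


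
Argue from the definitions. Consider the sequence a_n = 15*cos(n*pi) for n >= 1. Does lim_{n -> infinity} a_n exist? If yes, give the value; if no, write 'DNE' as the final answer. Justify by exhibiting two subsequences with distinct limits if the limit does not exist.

Examine the behaviour of a_n along subsequences.
cos(n*pi) = (-1)^n, so a_n = 15*(-1)^n. a_{2k} = 15 -> 15. a_{2k+1} = -15 -> -15.
Since these two subsequential limits are 15 and -15, distinct, the full sequence cannot converge (a convergent sequence has all subsequences tending to the same limit). So lim a_n does not exist.

DNE


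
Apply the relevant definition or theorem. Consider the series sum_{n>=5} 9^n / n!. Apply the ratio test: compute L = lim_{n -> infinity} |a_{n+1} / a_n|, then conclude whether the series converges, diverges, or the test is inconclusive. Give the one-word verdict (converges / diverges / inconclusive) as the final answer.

Let a_n denote the general term. Form the ratio a_{n+1}/a_n and simplify:
a_{n+1}/a_n = 9/(n + 1)
Take the limit as n -> infinity: L = 0.
Since L = 0 < 1, the ratio test implies the series converges.

converges


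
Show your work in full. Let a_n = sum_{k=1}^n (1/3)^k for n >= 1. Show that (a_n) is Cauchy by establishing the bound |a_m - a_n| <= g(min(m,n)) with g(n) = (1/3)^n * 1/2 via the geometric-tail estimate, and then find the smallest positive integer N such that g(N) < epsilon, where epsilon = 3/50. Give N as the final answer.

For m > n >= 1: |a_m - a_n| = sum_{k=n+1}^m (1/3)^k < sum_{k=n+1}^infinity (1/3)^k = (1/3)^(n+1) / (1 - 1/3) = (1/3)^n * (1/3) * (3/2) = (1/3)^n * 1/2.
So g(n) = (1/3)^n / 2. Since g(n) -> 0, (a_n) is Cauchy.
Now solve g(N) < 3/50: (1/3)^N / 2 < 3/50 <=> 3^N > 1 / (2 * 3/50) = 25/3.
Check powers of 3: 3^1 = 3 <= 25/3, 3^2 = 9 > 25/3.
So the smallest such N is 2. Check: g(2) = 1/(2 * 9) = 1/18 < 3/50.

2


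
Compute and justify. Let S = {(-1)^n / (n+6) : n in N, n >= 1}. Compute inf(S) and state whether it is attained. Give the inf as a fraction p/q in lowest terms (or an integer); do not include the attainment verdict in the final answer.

Analysis:
- Values: -1/7, 1/8, -1/9, 1/10, -1/11, ...
- Positive terms (even n): 1/(2+6), 1/(4+6), ... decreasing -> max = 1/8 (n=2).
- Negative terms (odd n): -1/(1+6), -1/(3+6), ... increasing -> min = -1/7 (n=1).
- So sup = 1/8 (attained at n=2); inf = -1/7 (attained at n=1).
Conclusion: inf(S) = -1/7, attained in S.

-1/7


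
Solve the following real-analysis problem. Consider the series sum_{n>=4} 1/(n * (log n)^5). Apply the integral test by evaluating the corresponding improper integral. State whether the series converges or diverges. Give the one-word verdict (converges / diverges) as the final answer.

Let f(x) = 1/(x*log(x)^5). Then f is positive, continuous, and decreasing on [4, infinity), so the integral test applies.
Compute the improper integral int_{4}^infinity f(x) dx:
  antiderivative F(x) = -1/(4*log(x)^4).
  F(x) -> 0 as x -> infinity.  int = 0 - F(4) = 1/(4*log(4)^4) < infinity. By the integral test, the series converges.

converges


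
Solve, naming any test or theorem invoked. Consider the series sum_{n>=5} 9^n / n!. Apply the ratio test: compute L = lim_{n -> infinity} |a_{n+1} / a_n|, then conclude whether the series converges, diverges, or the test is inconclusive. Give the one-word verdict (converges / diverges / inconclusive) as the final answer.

Let a_n denote the general term. Form the ratio a_{n+1}/a_n and simplify:
a_{n+1}/a_n = 9/(n + 1)
Take the limit as n -> infinity: L = 0.
Since L = 0 < 1, the ratio test implies the series converges.

converges


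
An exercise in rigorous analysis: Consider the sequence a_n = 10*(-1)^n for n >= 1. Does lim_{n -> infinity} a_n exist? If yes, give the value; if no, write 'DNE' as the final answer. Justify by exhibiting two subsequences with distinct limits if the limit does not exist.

Examine the behaviour of a_n along subsequences.
Even-n subsequence a_{2k} = 10 -> 10. Odd-n subsequence a_{2k+1} = -10 -> -10.
Since these two subsequential limits are 10 and -10, distinct, the full sequence cannot converge (a convergent sequence has all subsequences tending to the same limit). So lim a_n does not exist.

DNE


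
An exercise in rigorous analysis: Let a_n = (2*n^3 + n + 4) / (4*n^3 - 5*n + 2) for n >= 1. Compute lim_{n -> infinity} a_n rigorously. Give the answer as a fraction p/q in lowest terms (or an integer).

Divide numerator and denominator by n^3, the highest power:
numerator / n^3 = 2 + n^(-2) + 4/n^3
denominator / n^3 = 4 - 5/n^2 + 2/n^3
As n -> infinity, all terms of the form c/n^k (k >= 1) tend to 0.
So numerator / n^3 -> 2 and denominator / n^3 -> 4.
Therefore lim a_n = 1/2.

1/2


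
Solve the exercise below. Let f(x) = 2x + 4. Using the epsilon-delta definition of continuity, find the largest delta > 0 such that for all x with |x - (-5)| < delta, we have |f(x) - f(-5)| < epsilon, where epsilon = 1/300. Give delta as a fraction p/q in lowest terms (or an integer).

We compute f(-5) = 2*(-5) + 4 = -6.
|f(x) - f(-5)| = |2x + 4 - (-6)| = |2(x - (-5))| = 2|x - (-5)|.
We need 2|x - (-5)| < 1/300, i.e. |x - (-5)| < 1/300 / 2 = 1/600.
So any delta <= 1/600 works. Conversely, if delta > 1/600, then x = -5 + 1/600 satisfies |x - (-5)| = 1/600 < delta but |f(x) - f(-5)| = 2 * 1/600 = 1/300, which is not < 1/300; so no larger delta works.
Hence the largest such delta is 1/600.

1/600


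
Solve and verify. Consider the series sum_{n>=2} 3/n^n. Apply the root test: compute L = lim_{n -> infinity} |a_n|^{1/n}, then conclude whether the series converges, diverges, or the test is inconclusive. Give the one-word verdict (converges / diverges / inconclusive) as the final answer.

Let a_n denote the general term. Form |a_n|^(1/n) and simplify:
|a_n|^(1/n) = 3^(1/n)/n
Take the limit as n -> infinity: L = 0.
Since L = 0 < 1, the root test implies convergence.

converges


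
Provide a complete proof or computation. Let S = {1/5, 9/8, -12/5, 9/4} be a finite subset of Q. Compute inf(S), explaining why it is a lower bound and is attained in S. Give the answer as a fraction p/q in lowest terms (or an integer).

S is finite, so inf(S) = min(S).
Sorted increasing:
-12/5, 1/5, 9/8, 9/4
The extremum is -12/5.
For every x in S, x >= -12/5. And -12/5 is in S, so it is attained.
Therefore inf(S) = -12/5.

-12/5


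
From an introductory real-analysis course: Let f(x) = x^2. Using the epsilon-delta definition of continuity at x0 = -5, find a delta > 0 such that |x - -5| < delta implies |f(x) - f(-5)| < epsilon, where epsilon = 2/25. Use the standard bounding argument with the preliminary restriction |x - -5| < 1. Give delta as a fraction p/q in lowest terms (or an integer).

Factor: |x^2 - (-5)^2| = |x - -5| * |x + -5|.
Impose |x - -5| < 1 first. Then |x + -5| = |(x - -5) + 2*(-5)| <= |x - -5| + 2*|-5| < 1 + 10 = 11.
So |x^2 - (-5)^2| < delta * 11.
We need delta * 11 <= 2/25, i.e. delta <= 2/25/11 = 2/275.
Since 2/275 < 1, this is tighter than 1; take delta = 2/275.
So delta = 2/275 works.

2/275


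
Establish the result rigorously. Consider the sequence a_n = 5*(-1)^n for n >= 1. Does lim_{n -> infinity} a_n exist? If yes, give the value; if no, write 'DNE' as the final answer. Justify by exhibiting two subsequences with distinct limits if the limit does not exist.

Examine the behaviour of a_n along subsequences.
Even-n subsequence a_{2k} = 5 -> 5. Odd-n subsequence a_{2k+1} = -5 -> -5.
Since these two subsequential limits are 5 and -5, distinct, the full sequence cannot converge (a convergent sequence has all subsequences tending to the same limit). So lim a_n does not exist.

DNE


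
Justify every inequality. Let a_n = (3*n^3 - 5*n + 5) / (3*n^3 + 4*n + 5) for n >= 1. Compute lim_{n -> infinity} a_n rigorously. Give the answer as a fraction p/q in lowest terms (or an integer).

Divide numerator and denominator by n^3, the highest power:
numerator / n^3 = 3 - 5/n^2 + 5/n^3
denominator / n^3 = 3 + 4/n^2 + 5/n^3
As n -> infinity, all terms of the form c/n^k (k >= 1) tend to 0.
So numerator / n^3 -> 3 and denominator / n^3 -> 3.
Therefore lim a_n = 1.

1


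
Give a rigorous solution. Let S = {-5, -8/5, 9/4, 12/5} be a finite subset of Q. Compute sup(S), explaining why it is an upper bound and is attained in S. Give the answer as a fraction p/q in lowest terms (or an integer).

S is finite, so sup(S) = max(S).
Sorted decreasing:
12/5, 9/4, -8/5, -5
The extremum is 12/5.
For every x in S, x <= 12/5. And 12/5 is in S, so it is attained.
Therefore sup(S) = 12/5.

12/5


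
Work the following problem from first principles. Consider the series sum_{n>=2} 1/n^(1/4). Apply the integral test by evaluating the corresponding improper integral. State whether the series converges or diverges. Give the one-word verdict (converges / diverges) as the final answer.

Let f(x) = x^(-1/4). Then f is positive, continuous, and decreasing on [2, infinity), so the integral test applies.
Compute the improper integral int_{2}^infinity f(x) dx:
  antiderivative F(x) = 4*x^(3/4)/3.
  As x -> infinity, F(x) -> infinity (since p = 1/4 < 1).
  So the integral diverges. By the integral test, the series diverges.

diverges


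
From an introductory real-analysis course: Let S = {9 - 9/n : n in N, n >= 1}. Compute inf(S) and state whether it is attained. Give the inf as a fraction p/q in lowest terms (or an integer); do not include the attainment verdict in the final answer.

Analysis:
- Values: 0, 9/2, 6, 27/4, ... strictly increasing.
- Minimum is 0 (n=1); inf = 0 (attained).
- 9 - 9/n -> 9 from below; sup = 9, not attained.
Conclusion: inf(S) = 0, attained in S.

0


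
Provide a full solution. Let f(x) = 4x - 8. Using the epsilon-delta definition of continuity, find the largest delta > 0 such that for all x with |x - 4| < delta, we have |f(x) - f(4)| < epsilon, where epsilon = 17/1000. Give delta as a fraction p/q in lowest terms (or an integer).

We compute f(4) = 4*(4) - 8 = 8.
|f(x) - f(4)| = |4x - 8 - (8)| = |4(x - 4)| = 4|x - 4|.
We need 4|x - 4| < 17/1000, i.e. |x - 4| < 17/1000 / 4 = 17/4000.
So any delta <= 17/4000 works. Conversely, if delta > 17/4000, then x = 4 + 17/4000 satisfies |x - 4| = 17/4000 < delta but |f(x) - f(4)| = 4 * 17/4000 = 17/1000, which is not < 17/1000; so no larger delta works.
Hence the largest such delta is 17/4000.

17/4000


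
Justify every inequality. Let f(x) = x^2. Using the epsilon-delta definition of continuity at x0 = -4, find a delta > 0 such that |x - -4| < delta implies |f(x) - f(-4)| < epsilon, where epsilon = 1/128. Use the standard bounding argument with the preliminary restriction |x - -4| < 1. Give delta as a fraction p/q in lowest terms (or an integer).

Factor: |x^2 - (-4)^2| = |x - -4| * |x + -4|.
Impose |x - -4| < 1 first. Then |x + -4| = |(x - -4) + 2*(-4)| <= |x - -4| + 2*|-4| < 1 + 8 = 9.
So |x^2 - (-4)^2| < delta * 9.
We need delta * 9 <= 1/128, i.e. delta <= 1/128/9 = 1/1152.
Since 1/1152 < 1, this is tighter than 1; take delta = 1/1152.
So delta = 1/1152 works.

1/1152


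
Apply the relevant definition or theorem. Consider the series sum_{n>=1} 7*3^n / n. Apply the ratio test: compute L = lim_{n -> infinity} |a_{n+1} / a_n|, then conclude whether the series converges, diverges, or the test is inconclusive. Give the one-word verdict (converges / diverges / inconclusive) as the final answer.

Let a_n denote the general term. Form the ratio a_{n+1}/a_n and simplify:
a_{n+1}/a_n = 3*n/(n + 1)
Take the limit as n -> infinity: L = 3.
Since L = 3 > 1 (or L = infinity), the ratio test implies the series diverges.

diverges


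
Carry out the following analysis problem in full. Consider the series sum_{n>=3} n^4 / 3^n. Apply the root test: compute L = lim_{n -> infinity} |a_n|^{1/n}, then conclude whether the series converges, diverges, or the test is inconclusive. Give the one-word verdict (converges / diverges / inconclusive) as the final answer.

Let a_n denote the general term. Form |a_n|^(1/n) and simplify:
|a_n|^(1/n) = n^(4/n)/3
Take the limit as n -> infinity: L = 1/3.
Since L = 1/3 < 1, the root test implies convergence.

converges


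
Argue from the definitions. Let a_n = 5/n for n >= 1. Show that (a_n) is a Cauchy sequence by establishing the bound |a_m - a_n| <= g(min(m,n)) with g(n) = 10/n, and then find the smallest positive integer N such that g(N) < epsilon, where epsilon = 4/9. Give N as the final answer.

For any m, n >= 1, by the triangle inequality:
|a_m - a_n| = |5/m - 5/n| <= 5*1/m + 5*1/n <= 10/min(m,n).
So g(n) = 10/n bounds the Cauchy difference. Since g(n) -> 0, (a_n) is Cauchy.
Now solve g(N) < 4/9: 10/N < 4/9 <=> N > 10 / (4/9) = 45/2.
The smallest integer strictly greater than 45/2 is N = 23.
Check: g(23) = 10/23 = 10/23 < 4/9; g(22) = 5/11 >= 4/9. So N = 23.

23


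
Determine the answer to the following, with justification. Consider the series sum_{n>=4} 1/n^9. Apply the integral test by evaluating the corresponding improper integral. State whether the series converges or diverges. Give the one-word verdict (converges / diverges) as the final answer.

Let f(x) = x^(-9). Then f is positive, continuous, and decreasing on [4, infinity), so the integral test applies.
Compute the improper integral int_{4}^infinity f(x) dx:
  antiderivative F(x) = -1/(8*x^8).
  As x -> infinity, F(x) -> 0 (since p = 9 > 1).
  So int = F(infinity) - F(4) = 0 - (-1/524288) = 1/524288.
  Finite, so by the integral test, the series converges.

converges


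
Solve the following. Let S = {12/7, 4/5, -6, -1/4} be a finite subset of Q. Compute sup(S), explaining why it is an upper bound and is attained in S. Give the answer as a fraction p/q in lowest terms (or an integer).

S is finite, so sup(S) = max(S).
Sorted decreasing:
12/7, 4/5, -1/4, -6
The extremum is 12/7.
For every x in S, x <= 12/7. And 12/7 is in S, so it is attained.
Therefore sup(S) = 12/7.

12/7


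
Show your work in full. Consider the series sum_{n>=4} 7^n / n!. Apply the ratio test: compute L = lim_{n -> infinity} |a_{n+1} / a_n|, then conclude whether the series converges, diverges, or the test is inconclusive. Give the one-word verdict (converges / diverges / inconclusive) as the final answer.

Let a_n denote the general term. Form the ratio a_{n+1}/a_n and simplify:
a_{n+1}/a_n = 7/(n + 1)
Take the limit as n -> infinity: L = 0.
Since L = 0 < 1, the ratio test implies the series converges.

converges


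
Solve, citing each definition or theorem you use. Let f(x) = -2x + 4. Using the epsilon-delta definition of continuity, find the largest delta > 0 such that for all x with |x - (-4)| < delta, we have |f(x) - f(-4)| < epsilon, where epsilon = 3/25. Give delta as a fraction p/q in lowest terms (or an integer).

We compute f(-4) = -2*(-4) + 4 = 12.
|f(x) - f(-4)| = |-2x + 4 - (12)| = |-2(x - (-4))| = 2|x - (-4)|.
We need 2|x - (-4)| < 3/25, i.e. |x - (-4)| < 3/25 / 2 = 3/50.
So any delta <= 3/50 works. Conversely, if delta > 3/50, then x = -4 + 3/50 satisfies |x - (-4)| = 3/50 < delta but |f(x) - f(-4)| = 2 * 3/50 = 3/25, which is not < 3/25; so no larger delta works.
Hence the largest such delta is 3/50.

3/50


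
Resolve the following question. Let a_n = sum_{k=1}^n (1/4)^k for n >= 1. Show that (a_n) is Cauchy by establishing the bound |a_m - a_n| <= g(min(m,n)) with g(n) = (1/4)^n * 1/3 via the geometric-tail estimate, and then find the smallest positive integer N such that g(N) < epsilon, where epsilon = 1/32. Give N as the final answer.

For m > n >= 1: |a_m - a_n| = sum_{k=n+1}^m (1/4)^k < sum_{k=n+1}^infinity (1/4)^k = (1/4)^(n+1) / (1 - 1/4) = (1/4)^n * (1/4) * (4/3) = (1/4)^n * 1/3.
So g(n) = (1/4)^n / 3. Since g(n) -> 0, (a_n) is Cauchy.
Now solve g(N) < 1/32: (1/4)^N / 3 < 1/32 <=> 4^N > 1 / (3 * 1/32) = 32/3.
Check powers of 4: 4^1 = 4 <= 32/3, 4^2 = 16 > 32/3.
So the smallest such N is 2. Check: g(2) = 1/(3 * 16) = 1/48 < 1/32.

2


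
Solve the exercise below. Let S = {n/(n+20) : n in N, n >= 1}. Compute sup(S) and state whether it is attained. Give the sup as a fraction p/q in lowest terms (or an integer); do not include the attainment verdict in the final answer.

Analysis:
- Values: 1/21, 1/11, 3/23, 1/6, ... strictly increasing.
- Minimum is 1/21 (n=1); inf = 1/21 (attained).
- n/(n+20) = 1 - 20/(n+20) -> 1 from below as n -> infinity, and never equals 1.
- So sup = 1 (not attained).
Conclusion: sup(S) = 1, not attained in S.

1


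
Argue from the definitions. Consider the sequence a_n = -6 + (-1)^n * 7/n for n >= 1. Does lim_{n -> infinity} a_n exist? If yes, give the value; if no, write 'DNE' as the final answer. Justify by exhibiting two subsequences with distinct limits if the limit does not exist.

Examine the behaviour of a_n along subsequences.
Even-n subsequence a_{2k} = -6 + 7/(2k) -> -6. Odd-n subsequence a_{2k+1} = -6 - 7/(2k+1) -> -6. Both tend to -6, which suggests the limit is -6; verify directly.
|a_n - (-6)| = |(-1)^n * 7/n| = 7/n for every n >= 1.
Given epsilon > 0, choose a positive integer N > 7/epsilon. Then for all n >= N, |a_n - (-6)| = 7/n <= 7/N < epsilon.
So by the definition of the limit, lim a_n exists and equals -6.

-6


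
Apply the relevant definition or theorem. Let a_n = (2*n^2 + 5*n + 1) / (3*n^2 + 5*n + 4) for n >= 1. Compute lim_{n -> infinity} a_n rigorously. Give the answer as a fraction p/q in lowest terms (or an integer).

Divide numerator and denominator by n^2, the highest power:
numerator / n^2 = 2 + 5/n + n^(-2)
denominator / n^2 = 3 + 5/n + 4/n^2
As n -> infinity, all terms of the form c/n^k (k >= 1) tend to 0.
So numerator / n^2 -> 2 and denominator / n^2 -> 3.
Therefore lim a_n = 2/3.

2/3


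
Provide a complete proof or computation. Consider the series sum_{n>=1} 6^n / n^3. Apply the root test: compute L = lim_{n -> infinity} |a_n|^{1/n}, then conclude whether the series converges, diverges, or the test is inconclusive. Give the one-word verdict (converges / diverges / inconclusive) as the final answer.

Let a_n denote the general term. Form |a_n|^(1/n) and simplify:
|a_n|^(1/n) = 6/n^(3/n)
Take the limit as n -> infinity: L = 6.
Since L = 6 > 1, the root test implies divergence.

diverges


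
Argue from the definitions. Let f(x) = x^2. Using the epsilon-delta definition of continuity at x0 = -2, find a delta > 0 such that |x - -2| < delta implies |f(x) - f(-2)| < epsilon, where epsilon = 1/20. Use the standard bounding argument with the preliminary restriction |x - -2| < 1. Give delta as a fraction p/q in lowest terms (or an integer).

Factor: |x^2 - (-2)^2| = |x - -2| * |x + -2|.
Impose |x - -2| < 1 first. Then |x + -2| = |(x - -2) + 2*(-2)| <= |x - -2| + 2*|-2| < 1 + 4 = 5.
So |x^2 - (-2)^2| < delta * 5.
We need delta * 5 <= 1/20, i.e. delta <= 1/20/5 = 1/100.
Since 1/100 < 1, this is tighter than 1; take delta = 1/100.
So delta = 1/100 works.

1/100


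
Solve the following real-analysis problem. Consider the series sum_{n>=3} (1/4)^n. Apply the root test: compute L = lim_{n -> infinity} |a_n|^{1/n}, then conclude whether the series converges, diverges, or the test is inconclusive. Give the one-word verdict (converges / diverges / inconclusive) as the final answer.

Let a_n denote the general term. Form |a_n|^(1/n) and simplify:
|a_n|^(1/n) = 1/4
Take the limit as n -> infinity: L = 1/4.
Since L = 1/4 < 1, the root test implies convergence.

converges


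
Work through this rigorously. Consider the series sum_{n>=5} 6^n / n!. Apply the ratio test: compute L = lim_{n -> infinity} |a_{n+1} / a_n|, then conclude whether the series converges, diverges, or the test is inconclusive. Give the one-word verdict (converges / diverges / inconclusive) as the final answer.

Let a_n denote the general term. Form the ratio a_{n+1}/a_n and simplify:
a_{n+1}/a_n = 6/(n + 1)
Take the limit as n -> infinity: L = 0.
Since L = 0 < 1, the ratio test implies the series converges.

converges


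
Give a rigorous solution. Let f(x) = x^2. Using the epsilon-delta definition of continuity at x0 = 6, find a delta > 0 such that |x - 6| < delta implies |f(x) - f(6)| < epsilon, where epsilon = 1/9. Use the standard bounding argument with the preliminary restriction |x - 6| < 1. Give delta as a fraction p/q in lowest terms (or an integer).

Factor: |x^2 - (6)^2| = |x - 6| * |x + 6|.
Impose |x - 6| < 1 first. Then |x + 6| = |(x - 6) + 2*(6)| <= |x - 6| + 2*|6| < 1 + 12 = 13.
So |x^2 - (6)^2| < delta * 13.
We need delta * 13 <= 1/9, i.e. delta <= 1/9/13 = 1/117.
Since 1/117 < 1, this is tighter than 1; take delta = 1/117.
So delta = 1/117 works.

1/117


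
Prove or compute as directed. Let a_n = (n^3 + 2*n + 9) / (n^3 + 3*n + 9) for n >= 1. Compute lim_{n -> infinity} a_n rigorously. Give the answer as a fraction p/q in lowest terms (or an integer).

Divide numerator and denominator by n^3, the highest power:
numerator / n^3 = 1 + 2/n^2 + 9/n^3
denominator / n^3 = 1 + 3/n^2 + 9/n^3
As n -> infinity, all terms of the form c/n^k (k >= 1) tend to 0.
So numerator / n^3 -> 1 and denominator / n^3 -> 1.
Therefore lim a_n = 1.

1


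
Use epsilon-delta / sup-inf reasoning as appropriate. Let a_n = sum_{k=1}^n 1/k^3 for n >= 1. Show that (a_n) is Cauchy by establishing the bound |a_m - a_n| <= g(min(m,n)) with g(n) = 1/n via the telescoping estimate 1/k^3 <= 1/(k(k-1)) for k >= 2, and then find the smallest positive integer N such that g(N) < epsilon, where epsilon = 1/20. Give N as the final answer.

For m > n >= 1: |a_m - a_n| = sum_{k=n+1}^m 1/k^3.
Use 1/k^3 <= 1/(k(k-1)) = 1/(k-1) - 1/k for k >= 2 (which holds since k^3 >= k^2 >= k(k-1) for k >= 2):
sum_{k=n+1}^m 1/k^3 <= sum_{k=n+1}^m (1/(k-1) - 1/k) = 1/n - 1/m <= 1/n.
By symmetry the same bound holds with n,m swapped, so |a_m - a_n| <= 1/min(m,n) = g(min(m,n)). Since g(n) -> 0, (a_n) is Cauchy.
Now solve g(N) < 1/20: 1/N < 1/20 <=> N > 1/(1/20) = 20.
The smallest integer strictly greater than 20 is N = 21.
Check: g(21) = 1/21 < 1/20; g(20) = 1/20 >= 1/20. So N = 21.

21


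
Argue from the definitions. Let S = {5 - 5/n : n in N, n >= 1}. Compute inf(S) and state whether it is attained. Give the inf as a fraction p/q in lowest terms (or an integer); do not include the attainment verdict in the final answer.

Analysis:
- Values: 0, 5/2, 10/3, 15/4, ... strictly increasing.
- Minimum is 0 (n=1); inf = 0 (attained).
- 5 - 5/n -> 5 from below; sup = 5, not attained.
Conclusion: inf(S) = 0, attained in S.

0


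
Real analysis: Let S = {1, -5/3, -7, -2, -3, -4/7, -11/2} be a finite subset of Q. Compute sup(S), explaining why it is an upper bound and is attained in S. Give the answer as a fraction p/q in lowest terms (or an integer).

S is finite, so sup(S) = max(S).
Sorted decreasing:
1, -4/7, -5/3, -2, -3, -11/2, -7
The extremum is 1.
For every x in S, x <= 1. And 1 is in S, so it is attained.
Therefore sup(S) = 1.

1


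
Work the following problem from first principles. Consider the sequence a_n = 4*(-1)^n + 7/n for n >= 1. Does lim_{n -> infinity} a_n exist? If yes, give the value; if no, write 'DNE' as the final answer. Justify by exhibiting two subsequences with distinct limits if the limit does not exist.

Examine the behaviour of a_n along subsequences.
a_{2k} = 4 + 7/(2k) -> 4. a_{2k+1} = -4 + 7/(2k+1) -> -4.
Since these two subsequential limits are 4 and -4, distinct, the full sequence cannot converge (a convergent sequence has all subsequences tending to the same limit). So lim a_n does not exist.

DNE


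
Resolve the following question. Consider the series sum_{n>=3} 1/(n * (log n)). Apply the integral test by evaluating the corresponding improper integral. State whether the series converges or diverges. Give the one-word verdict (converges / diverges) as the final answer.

Let f(x) = 1/(x*log(x)). Then f is positive, continuous, and decreasing on [3, infinity), so the integral test applies.
Compute the improper integral int_{3}^infinity f(x) dx:
  antiderivative F(x) = log(log(x)).
  F(x) = log(log(x)) -> infinity as x -> infinity. The integral diverges, so by the integral test, the series diverges.

diverges


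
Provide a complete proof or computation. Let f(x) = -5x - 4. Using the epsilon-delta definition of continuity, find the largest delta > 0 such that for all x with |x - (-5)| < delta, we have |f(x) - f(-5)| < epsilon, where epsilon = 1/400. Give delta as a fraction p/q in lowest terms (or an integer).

We compute f(-5) = -5*(-5) - 4 = 21.
|f(x) - f(-5)| = |-5x - 4 - (21)| = |-5(x - (-5))| = 5|x - (-5)|.
We need 5|x - (-5)| < 1/400, i.e. |x - (-5)| < 1/400 / 5 = 1/2000.
So any delta <= 1/2000 works. Conversely, if delta > 1/2000, then x = -5 + 1/2000 satisfies |x - (-5)| = 1/2000 < delta but |f(x) - f(-5)| = 5 * 1/2000 = 1/400, which is not < 1/400; so no larger delta works.
Hence the largest such delta is 1/2000.

1/2000


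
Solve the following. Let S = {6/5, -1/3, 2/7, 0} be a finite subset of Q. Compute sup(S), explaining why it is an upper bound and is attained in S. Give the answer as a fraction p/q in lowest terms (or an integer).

S is finite, so sup(S) = max(S).
Sorted decreasing:
6/5, 2/7, 0, -1/3
The extremum is 6/5.
For every x in S, x <= 6/5. And 6/5 is in S, so it is attained.
Therefore sup(S) = 6/5.

6/5


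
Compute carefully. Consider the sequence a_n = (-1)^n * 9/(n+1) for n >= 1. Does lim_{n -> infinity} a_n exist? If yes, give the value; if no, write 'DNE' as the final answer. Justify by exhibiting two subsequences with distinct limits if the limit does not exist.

Examine the behaviour of a_n along subsequences.
Even-n subsequence a_{2k} = 9/(2k+1) -> 0. Odd-n subsequence a_{2k+1} = -9/(2k+2) -> 0. Both tend to 0, which suggests the limit is 0; verify directly.
|a_n - 0| = 9/(n+1) < 9/n for every n >= 1.
Given epsilon > 0, choose a positive integer N > 9/epsilon. Then for all n >= N, |a_n| < 9/n <= 9/N < epsilon.
So by the definition of the limit, lim a_n exists and equals 0.

0


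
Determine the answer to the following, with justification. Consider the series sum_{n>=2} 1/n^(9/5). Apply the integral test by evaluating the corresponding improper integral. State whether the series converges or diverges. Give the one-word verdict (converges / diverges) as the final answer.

Let f(x) = x^(-9/5). Then f is positive, continuous, and decreasing on [2, infinity), so the integral test applies.
Compute the improper integral int_{2}^infinity f(x) dx:
  antiderivative F(x) = -5/(4*x^(4/5)).
  As x -> infinity, F(x) -> 0 (since p = 9/5 > 1).
  So int = F(infinity) - F(2) = 0 - (-5*2^(1/5)/8) = 5*2^(1/5)/8.
  Finite, so by the integral test, the series converges.

converges


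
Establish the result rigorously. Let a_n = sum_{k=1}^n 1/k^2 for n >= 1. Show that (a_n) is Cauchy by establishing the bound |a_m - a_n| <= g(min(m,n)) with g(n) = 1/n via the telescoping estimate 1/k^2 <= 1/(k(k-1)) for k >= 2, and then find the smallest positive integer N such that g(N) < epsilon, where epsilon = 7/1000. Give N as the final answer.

For m > n >= 1: |a_m - a_n| = sum_{k=n+1}^m 1/k^2.
Use 1/k^2 <= 1/(k(k-1)) = 1/(k-1) - 1/k for k >= 2:
sum_{k=n+1}^m 1/k^2 <= sum_{k=n+1}^m (1/(k-1) - 1/k) = 1/n - 1/m <= 1/n.
By symmetry the same bound holds with n,m swapped, so |a_m - a_n| <= 1/min(m,n) = g(min(m,n)). Since g(n) -> 0, (a_n) is Cauchy.
Now solve g(N) < 7/1000: 1/N < 7/1000 <=> N > 1/(7/1000) = 1000/7.
The smallest integer strictly greater than 1000/7 is N = 143.
Check: g(143) = 1/143 < 7/1000; g(142) = 1/142 >= 7/1000. So N = 143.

143


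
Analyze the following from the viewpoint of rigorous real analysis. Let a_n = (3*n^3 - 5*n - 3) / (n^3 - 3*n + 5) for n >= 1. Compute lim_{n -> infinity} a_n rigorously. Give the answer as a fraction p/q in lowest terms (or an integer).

Divide numerator and denominator by n^3, the highest power:
numerator / n^3 = 3 - 5/n^2 - 3/n^3
denominator / n^3 = 1 - 3/n^2 + 5/n^3
As n -> infinity, all terms of the form c/n^k (k >= 1) tend to 0.
So numerator / n^3 -> 3 and denominator / n^3 -> 1.
Therefore lim a_n = 3.

3


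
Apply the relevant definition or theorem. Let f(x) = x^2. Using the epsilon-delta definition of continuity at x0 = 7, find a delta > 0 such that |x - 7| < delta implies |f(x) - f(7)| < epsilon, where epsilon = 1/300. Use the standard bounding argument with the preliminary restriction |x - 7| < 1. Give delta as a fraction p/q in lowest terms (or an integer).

Factor: |x^2 - (7)^2| = |x - 7| * |x + 7|.
Impose |x - 7| < 1 first. Then |x + 7| = |(x - 7) + 2*(7)| <= |x - 7| + 2*|7| < 1 + 14 = 15.
So |x^2 - (7)^2| < delta * 15.
We need delta * 15 <= 1/300, i.e. delta <= 1/300/15 = 1/4500.
Since 1/4500 < 1, this is tighter than 1; take delta = 1/4500.
So delta = 1/4500 works.

1/4500


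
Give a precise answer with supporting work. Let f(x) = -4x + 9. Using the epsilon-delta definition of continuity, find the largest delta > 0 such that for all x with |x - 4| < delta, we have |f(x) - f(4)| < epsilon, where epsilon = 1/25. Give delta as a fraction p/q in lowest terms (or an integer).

We compute f(4) = -4*(4) + 9 = -7.
|f(x) - f(4)| = |-4x + 9 - (-7)| = |-4(x - 4)| = 4|x - 4|.
We need 4|x - 4| < 1/25, i.e. |x - 4| < 1/25 / 4 = 1/100.
So any delta <= 1/100 works. Conversely, if delta > 1/100, then x = 4 + 1/100 satisfies |x - 4| = 1/100 < delta but |f(x) - f(4)| = 4 * 1/100 = 1/25, which is not < 1/25; so no larger delta works.
Hence the largest such delta is 1/100.

1/100


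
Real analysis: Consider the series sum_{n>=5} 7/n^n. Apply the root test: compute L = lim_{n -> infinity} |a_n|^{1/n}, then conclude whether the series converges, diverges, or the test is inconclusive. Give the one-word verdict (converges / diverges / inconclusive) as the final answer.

Let a_n denote the general term. Form |a_n|^(1/n) and simplify:
|a_n|^(1/n) = 7^(1/n)/n
Take the limit as n -> infinity: L = 0.
Since L = 0 < 1, the root test implies convergence.

converges


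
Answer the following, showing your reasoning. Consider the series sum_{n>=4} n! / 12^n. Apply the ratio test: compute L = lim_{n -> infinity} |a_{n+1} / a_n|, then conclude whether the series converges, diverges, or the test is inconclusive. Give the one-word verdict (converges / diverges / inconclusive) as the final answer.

Let a_n denote the general term. Form the ratio a_{n+1}/a_n and simplify:
a_{n+1}/a_n = n/12 + 1/12
Take the limit as n -> infinity: L = infinity.
Since L = infinity > 1 (or L = infinity), the ratio test implies the series diverges.

diverges


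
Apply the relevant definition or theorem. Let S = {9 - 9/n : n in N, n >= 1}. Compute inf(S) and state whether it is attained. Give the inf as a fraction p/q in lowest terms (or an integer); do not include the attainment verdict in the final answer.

Analysis:
- Values: 0, 9/2, 6, 27/4, ... strictly increasing.
- Minimum is 0 (n=1); inf = 0 (attained).
- 9 - 9/n -> 9 from below; sup = 9, not attained.
Conclusion: inf(S) = 0, attained in S.

0


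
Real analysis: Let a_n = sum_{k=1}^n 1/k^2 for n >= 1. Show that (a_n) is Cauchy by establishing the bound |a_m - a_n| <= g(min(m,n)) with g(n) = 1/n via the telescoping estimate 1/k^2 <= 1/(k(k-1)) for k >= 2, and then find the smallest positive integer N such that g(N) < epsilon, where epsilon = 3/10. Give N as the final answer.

For m > n >= 1: |a_m - a_n| = sum_{k=n+1}^m 1/k^2.
Use 1/k^2 <= 1/(k(k-1)) = 1/(k-1) - 1/k for k >= 2:
sum_{k=n+1}^m 1/k^2 <= sum_{k=n+1}^m (1/(k-1) - 1/k) = 1/n - 1/m <= 1/n.
By symmetry the same bound holds with n,m swapped, so |a_m - a_n| <= 1/min(m,n) = g(min(m,n)). Since g(n) -> 0, (a_n) is Cauchy.
Now solve g(N) < 3/10: 1/N < 3/10 <=> N > 1/(3/10) = 10/3.
The smallest integer strictly greater than 10/3 is N = 4.
Check: g(4) = 1/4 < 3/10; g(3) = 1/3 >= 3/10. So N = 4.

4


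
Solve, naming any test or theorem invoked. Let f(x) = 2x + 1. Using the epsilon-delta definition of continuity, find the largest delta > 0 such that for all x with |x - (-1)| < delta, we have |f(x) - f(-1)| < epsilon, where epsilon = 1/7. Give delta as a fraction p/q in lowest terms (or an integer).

We compute f(-1) = 2*(-1) + 1 = -1.
|f(x) - f(-1)| = |2x + 1 - (-1)| = |2(x - (-1))| = 2|x - (-1)|.
We need 2|x - (-1)| < 1/7, i.e. |x - (-1)| < 1/7 / 2 = 1/14.
So any delta <= 1/14 works. Conversely, if delta > 1/14, then x = -1 + 1/14 satisfies |x - (-1)| = 1/14 < delta but |f(x) - f(-1)| = 2 * 1/14 = 1/7, which is not < 1/7; so no larger delta works.
Hence the largest such delta is 1/14.

1/14


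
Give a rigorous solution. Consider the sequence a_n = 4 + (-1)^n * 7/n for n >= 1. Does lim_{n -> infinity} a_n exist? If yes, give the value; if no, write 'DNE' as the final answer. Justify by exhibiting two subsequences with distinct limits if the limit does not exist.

Examine the behaviour of a_n along subsequences.
Even-n subsequence a_{2k} = 4 + 7/(2k) -> 4. Odd-n subsequence a_{2k+1} = 4 - 7/(2k+1) -> 4. Both tend to 4, which suggests the limit is 4; verify directly.
|a_n - 4| = |(-1)^n * 7/n| = 7/n for every n >= 1.
Given epsilon > 0, choose a positive integer N > 7/epsilon. Then for all n >= N, |a_n - 4| = 7/n <= 7/N < epsilon.
So by the definition of the limit, lim a_n exists and equals 4.

4


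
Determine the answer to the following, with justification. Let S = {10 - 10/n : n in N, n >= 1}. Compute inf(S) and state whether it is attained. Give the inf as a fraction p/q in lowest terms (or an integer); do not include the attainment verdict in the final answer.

Analysis:
- Values: 0, 5, 20/3, 15/2, ... strictly increasing.
- Minimum is 0 (n=1); inf = 0 (attained).
- 10 - 10/n -> 10 from below; sup = 10, not attained.
Conclusion: inf(S) = 0, attained in S.

0


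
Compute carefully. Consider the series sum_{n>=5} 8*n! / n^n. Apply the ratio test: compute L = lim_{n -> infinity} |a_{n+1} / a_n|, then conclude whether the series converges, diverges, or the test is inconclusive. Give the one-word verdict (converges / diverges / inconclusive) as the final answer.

Let a_n denote the general term. Form the ratio a_{n+1}/a_n and simplify:
a_{n+1}/a_n = (n/(n + 1))^n
Take the limit as n -> infinity: L = exp(-1).
Since L = exp(-1) < 1, the ratio test implies the series converges.

converges


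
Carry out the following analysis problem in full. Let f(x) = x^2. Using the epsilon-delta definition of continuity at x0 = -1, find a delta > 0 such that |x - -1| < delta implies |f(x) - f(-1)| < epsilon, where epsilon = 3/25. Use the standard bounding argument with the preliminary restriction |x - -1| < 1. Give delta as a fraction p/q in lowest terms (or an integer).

Factor: |x^2 - (-1)^2| = |x - -1| * |x + -1|.
Impose |x - -1| < 1 first. Then |x + -1| = |(x - -1) + 2*(-1)| <= |x - -1| + 2*|-1| < 1 + 2 = 3.
So |x^2 - (-1)^2| < delta * 3.
We need delta * 3 <= 3/25, i.e. delta <= 3/25/3 = 1/25.
Since 1/25 < 1, this is tighter than 1; take delta = 1/25.
So delta = 1/25 works.

1/25


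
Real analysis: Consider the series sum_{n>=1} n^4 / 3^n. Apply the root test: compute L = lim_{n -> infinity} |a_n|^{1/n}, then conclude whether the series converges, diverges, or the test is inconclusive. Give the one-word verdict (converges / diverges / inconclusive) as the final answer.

Let a_n denote the general term. Form |a_n|^(1/n) and simplify:
|a_n|^(1/n) = n^(4/n)/3
Take the limit as n -> infinity: L = 1/3.
Since L = 1/3 < 1, the root test implies convergence.

converges


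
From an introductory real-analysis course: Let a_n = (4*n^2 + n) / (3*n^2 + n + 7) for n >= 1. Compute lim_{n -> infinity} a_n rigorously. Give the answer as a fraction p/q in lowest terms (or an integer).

Divide numerator and denominator by n^2, the highest power:
numerator / n^2 = 4 + 1/n
denominator / n^2 = 3 + 1/n + 7/n^2
As n -> infinity, all terms of the form c/n^k (k >= 1) tend to 0.
So numerator / n^2 -> 4 and denominator / n^2 -> 3.
Therefore lim a_n = 4/3.

4/3


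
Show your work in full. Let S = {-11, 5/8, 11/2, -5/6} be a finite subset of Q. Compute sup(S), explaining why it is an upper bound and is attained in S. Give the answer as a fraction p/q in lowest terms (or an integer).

S is finite, so sup(S) = max(S).
Sorted decreasing:
11/2, 5/8, -5/6, -11
The extremum is 11/2.
For every x in S, x <= 11/2. And 11/2 is in S, so it is attained.
Therefore sup(S) = 11/2.

11/2


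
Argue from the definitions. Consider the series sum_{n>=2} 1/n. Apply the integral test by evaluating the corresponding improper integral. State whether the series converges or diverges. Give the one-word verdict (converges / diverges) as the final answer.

Let f(x) = 1/x. Then f is positive, continuous, and decreasing on [2, infinity), so the integral test applies.
Compute the improper integral int_{2}^infinity f(x) dx:
  antiderivative F(x) = log(x).
  As x -> infinity, log(x) -> infinity.
  So int = infinity - log(2) = infinity. By the integral test, the series diverges.

diverges


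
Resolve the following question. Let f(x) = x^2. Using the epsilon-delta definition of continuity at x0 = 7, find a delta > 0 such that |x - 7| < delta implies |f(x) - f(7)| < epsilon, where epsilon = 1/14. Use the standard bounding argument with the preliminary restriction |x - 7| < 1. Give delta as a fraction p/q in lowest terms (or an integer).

Factor: |x^2 - (7)^2| = |x - 7| * |x + 7|.
Impose |x - 7| < 1 first. Then |x + 7| = |(x - 7) + 2*(7)| <= |x - 7| + 2*|7| < 1 + 14 = 15.
So |x^2 - (7)^2| < delta * 15.
We need delta * 15 <= 1/14, i.e. delta <= 1/14/15 = 1/210.
Since 1/210 < 1, this is tighter than 1; take delta = 1/210.
So delta = 1/210 works.

1/210


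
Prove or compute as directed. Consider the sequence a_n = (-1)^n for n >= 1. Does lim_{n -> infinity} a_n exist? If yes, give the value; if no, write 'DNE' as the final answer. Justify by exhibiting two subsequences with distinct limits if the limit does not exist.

Examine the behaviour of a_n along subsequences.
Even-n subsequence a_{2k} = 1 -> 1. Odd-n subsequence a_{2k+1} = -1 -> -1.
Since these two subsequential limits are 1 and -1, distinct, the full sequence cannot converge (a convergent sequence has all subsequences tending to the same limit). So lim a_n does not exist.

DNE


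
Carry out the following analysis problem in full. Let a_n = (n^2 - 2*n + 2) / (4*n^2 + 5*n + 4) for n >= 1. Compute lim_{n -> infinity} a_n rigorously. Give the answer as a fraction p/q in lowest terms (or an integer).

Divide numerator and denominator by n^2, the highest power:
numerator / n^2 = 1 - 2/n + 2/n^2
denominator / n^2 = 4 + 5/n + 4/n^2
As n -> infinity, all terms of the form c/n^k (k >= 1) tend to 0.
So numerator / n^2 -> 1 and denominator / n^2 -> 4.
Therefore lim a_n = 1/4.

1/4


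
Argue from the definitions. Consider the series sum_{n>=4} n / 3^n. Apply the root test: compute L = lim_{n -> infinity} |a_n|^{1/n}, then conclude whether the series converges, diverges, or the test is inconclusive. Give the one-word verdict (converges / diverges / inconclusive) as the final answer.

Let a_n denote the general term. Form |a_n|^(1/n) and simplify:
|a_n|^(1/n) = n^(1/n)/3
Take the limit as n -> infinity: L = 1/3.
Since L = 1/3 < 1, the root test implies convergence.

converges


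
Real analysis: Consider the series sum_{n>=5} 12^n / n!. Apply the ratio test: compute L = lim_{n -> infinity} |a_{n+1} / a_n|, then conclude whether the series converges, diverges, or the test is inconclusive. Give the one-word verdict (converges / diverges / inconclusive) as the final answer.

Let a_n denote the general term. Form the ratio a_{n+1}/a_n and simplify:
a_{n+1}/a_n = 12/(n + 1)
Take the limit as n -> infinity: L = 0.
Since L = 0 < 1, the ratio test implies the series converges.

converges
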